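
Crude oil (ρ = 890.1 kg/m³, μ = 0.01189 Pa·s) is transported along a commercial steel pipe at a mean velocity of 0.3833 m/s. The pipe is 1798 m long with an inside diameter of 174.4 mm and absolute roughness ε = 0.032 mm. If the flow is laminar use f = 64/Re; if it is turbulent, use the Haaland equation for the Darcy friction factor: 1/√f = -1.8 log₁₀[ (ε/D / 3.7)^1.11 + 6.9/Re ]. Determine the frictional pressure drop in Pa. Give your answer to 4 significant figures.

Reynolds number Re = ρVD/μ = 890.1 · 0.3833 · 0.1744 / 0.0119 = 5004.
Re > 4000 → turbulent. Relative roughness ε/D = 3.2e-05/0.1744 = 0.000183. Haaland: 1/√f = -1.8 log₁₀[(0.000183/3.7)^1.11 + 6.9/5004] = -1.8 log₁₀[1.67e-05 + 0.00138] = 5.139, so f = 0.03786.
Darcy-Weisbach: ΔP = f(L/D)(ρV²/2) = 0.03786·(1798/0.1744)·(890.1·0.3833²/2) = 0.03786·1.031e+04·65.39 = 2.552e+04 Pa.

ΔP ≈ 25520 Pa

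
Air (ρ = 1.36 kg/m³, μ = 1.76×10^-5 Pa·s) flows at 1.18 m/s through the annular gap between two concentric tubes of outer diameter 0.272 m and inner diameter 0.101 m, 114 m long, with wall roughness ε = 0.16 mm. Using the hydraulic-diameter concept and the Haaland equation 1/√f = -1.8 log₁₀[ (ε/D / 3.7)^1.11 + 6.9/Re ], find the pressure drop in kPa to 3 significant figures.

ΔP ≈ 0.0183 kPa

Hydraulic diameter D_h = 4A/P = D_o - D_i = 0.272 - 0.101 = 0.171 m.
Re = ρVD_h/μ = 1.36·1.18·0.171/1.76e-05 = 1.559e+04.
ε/D_h = 0.00016/0.171 = 0.000936; Haaland gives 1/√f = -1.8 log₁₀[0.000102+0.000443] = 5.876, so f = 0.02897.
ΔP = f(L/D_h)(ρV²/2) = 0.02897·114/0.171·0.9468 = 18.28 Pa.
ΔP = 0.0183 kPa.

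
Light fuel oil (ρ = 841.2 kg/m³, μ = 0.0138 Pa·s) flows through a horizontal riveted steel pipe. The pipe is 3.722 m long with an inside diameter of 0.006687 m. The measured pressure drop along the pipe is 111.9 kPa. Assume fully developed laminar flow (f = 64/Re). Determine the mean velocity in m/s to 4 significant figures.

V ≈ 3.044 m/s

For laminar flow, f = 64/Re with Re = ρVD/μ, so Darcy-Weisbach reduces to ΔP = 32μLV/D². Solving for V: V = ΔP·D²/(32μL) = 1.119e+05·(0.006687)²/(32·0.0138·3.722) = 3.044 m/s.
Check: Re = ρVD/μ = 841.2·3.044·0.006687/0.0138 = 1241 < 2300, so the laminar assumption holds.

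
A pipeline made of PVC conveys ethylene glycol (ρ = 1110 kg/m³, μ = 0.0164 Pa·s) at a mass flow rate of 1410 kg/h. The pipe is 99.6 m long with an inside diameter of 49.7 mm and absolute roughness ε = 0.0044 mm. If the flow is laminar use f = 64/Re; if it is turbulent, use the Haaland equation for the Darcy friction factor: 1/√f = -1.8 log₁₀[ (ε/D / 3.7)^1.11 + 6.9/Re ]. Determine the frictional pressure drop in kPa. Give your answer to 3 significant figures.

ṁ = 1410 kg/h = 1410/3600 = 0.3917 kg/s.
A = πD²/4 = π(0.0497)²/4 = 0.00194 m²; mean velocity V = ṁ/(ρA) = 0.3917/(1110 · 0.00194) = 0.1819 m/s.
Reynolds number Re = ρVD/μ = 1110 · 0.1819 · 0.0497 / 0.0164 = 611.8.
Re < 2300 → laminar flow, so f = 64/Re = 64/611.8 = 0.1046 (the turbulent correlation is not needed).
Darcy-Weisbach: ΔP = f(L/D)(ρV²/2) = 0.1046·(99.6/0.0497)·(1110·0.1819²/2) = 0.1046·2004·18.36 = 3849 Pa.
ΔP = 3849 Pa = 3.85 kPa.

ΔP ≈ 3.85 kPa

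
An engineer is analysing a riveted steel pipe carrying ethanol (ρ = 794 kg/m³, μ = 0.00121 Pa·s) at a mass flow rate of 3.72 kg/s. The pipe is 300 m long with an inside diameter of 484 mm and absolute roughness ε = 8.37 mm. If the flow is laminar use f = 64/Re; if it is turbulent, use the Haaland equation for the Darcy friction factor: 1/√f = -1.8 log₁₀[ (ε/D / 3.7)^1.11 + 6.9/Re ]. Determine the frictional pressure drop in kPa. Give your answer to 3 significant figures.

ΔP ≈ 0.00812 kPa

A = πD²/4 = π(0.484)²/4 = 0.184 m²; mean velocity V = ṁ/(ρA) = 3.72/(794 · 0.184) = 0.02546 m/s.
Reynolds number Re = ρVD/μ = 794 · 0.02546 · 0.484 / 0.00121 = 8088.
Re > 4000 → turbulent. Relative roughness ε/D = 0.00837/0.484 = 0.0173. Haaland: 1/√f = -1.8 log₁₀[(0.0173/3.7)^1.11 + 6.9/8088] = -1.8 log₁₀[0.00259 + 0.000853] = 4.433, so f = 0.05088.
Darcy-Weisbach: ΔP = f(L/D)(ρV²/2) = 0.05088·(300/0.484)·(794·0.02546²/2) = 0.05088·619.8·0.2574 = 8.118 Pa.
ΔP = 8.118 Pa = 0.00812 kPa.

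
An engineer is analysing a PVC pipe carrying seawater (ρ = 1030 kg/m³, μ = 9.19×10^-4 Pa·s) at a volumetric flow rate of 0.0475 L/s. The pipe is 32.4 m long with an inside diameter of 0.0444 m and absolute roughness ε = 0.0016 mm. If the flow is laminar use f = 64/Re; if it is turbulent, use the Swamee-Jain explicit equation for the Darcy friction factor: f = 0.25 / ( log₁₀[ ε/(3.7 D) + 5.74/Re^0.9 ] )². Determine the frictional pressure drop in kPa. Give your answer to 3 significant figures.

ΔP ≈ 0.0148 kPa

Q = 0.0475 L/s = 0.0475/1000 = 4.75e-05 m³/s.
Cross-sectional area A = πD²/4 = π(0.0444)²/4 = 0.001548 m²; mean velocity V = Q/A = 4.75e-05/0.001548 = 0.03068 m/s.
Reynolds number Re = ρVD/μ = 1030 · 0.03068 · 0.0444 / 0.000919 = 1527.
Re < 2300 → laminar flow, so f = 64/Re = 64/1527 = 0.04192 (the turbulent correlation is not needed).
Darcy-Weisbach: ΔP = f(L/D)(ρV²/2) = 0.04192·(32.4/0.0444)·(1030·0.03068²/2) = 0.04192·729.7·0.4847 = 14.83 Pa.
ΔP = 14.83 Pa = 0.0148 kPa.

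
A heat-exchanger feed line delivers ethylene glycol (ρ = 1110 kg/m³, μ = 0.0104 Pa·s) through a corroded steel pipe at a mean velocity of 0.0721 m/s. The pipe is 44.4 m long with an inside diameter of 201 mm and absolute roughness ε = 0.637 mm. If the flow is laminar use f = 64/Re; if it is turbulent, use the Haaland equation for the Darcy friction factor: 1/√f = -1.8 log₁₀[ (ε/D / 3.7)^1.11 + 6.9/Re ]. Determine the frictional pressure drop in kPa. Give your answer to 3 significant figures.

Reynolds number Re = ρVD/μ = 1110 · 0.0721 · 0.201 / 0.0104 = 1547.
Re < 2300 → laminar flow, so f = 64/Re = 64/1547 = 0.04138 (the turbulent correlation is not needed).
Darcy-Weisbach: ΔP = f(L/D)(ρV²/2) = 0.04138·(44.4/0.201)·(1110·0.0721²/2) = 0.04138·220.9·2.885 = 26.37 Pa.
ΔP = 26.37 Pa = 0.0264 kPa.

ΔP ≈ 0.0264 kPa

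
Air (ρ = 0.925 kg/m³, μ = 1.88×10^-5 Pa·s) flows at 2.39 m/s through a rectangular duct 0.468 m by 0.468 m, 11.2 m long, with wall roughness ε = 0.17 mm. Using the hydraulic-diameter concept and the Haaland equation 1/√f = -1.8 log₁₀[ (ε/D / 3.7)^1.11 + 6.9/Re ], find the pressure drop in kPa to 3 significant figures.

ΔP ≈ 0.00136 kPa

Hydraulic diameter D_h = 4A/P = 4·(0.468·0.468)/(2·(0.468+0.468)) = 0.8761/1.872 = 0.468 m.
Re = ρVD_h/μ = 0.925·2.39·0.468/1.88e-05 = 5.503e+04.
ε/D_h = 0.00017/0.468 = 0.000363; Haaland gives 1/√f = -1.8 log₁₀[3.56e-05+0.000125] = 6.828, so f = 0.02145.
ΔP = f(L/D_h)(ρV²/2) = 0.02145·11.2/0.468·2.642 = 1.356 Pa.
ΔP = 0.00136 kPa.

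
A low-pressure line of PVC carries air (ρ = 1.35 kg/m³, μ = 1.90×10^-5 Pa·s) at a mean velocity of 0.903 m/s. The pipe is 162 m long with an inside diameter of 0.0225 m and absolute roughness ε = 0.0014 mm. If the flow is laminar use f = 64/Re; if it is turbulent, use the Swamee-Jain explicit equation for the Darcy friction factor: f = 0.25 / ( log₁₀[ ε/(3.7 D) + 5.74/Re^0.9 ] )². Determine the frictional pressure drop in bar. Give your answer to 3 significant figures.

Reynolds number Re = ρVD/μ = 1.35 · 0.903 · 0.0225 / 1.9e-05 = 1444.
Re < 2300 → laminar flow, so f = 64/Re = 64/1444 = 0.04433 (the turbulent correlation is not needed).
Darcy-Weisbach: ΔP = f(L/D)(ρV²/2) = 0.04433·(162/0.0225)·(1.35·0.903²/2) = 0.04433·7200·0.5504 = 175.7 Pa.
ΔP = 175.7 Pa = 0.00176 bar.

ΔP ≈ 0.00176 bar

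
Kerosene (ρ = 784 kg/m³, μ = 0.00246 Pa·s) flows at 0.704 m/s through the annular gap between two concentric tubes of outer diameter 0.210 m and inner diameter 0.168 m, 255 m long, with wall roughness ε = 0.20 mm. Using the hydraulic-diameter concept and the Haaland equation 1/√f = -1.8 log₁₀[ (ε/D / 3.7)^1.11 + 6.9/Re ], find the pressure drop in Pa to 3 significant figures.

ΔP ≈ 44200 Pa

Hydraulic diameter D_h = 4A/P = D_o - D_i = 0.21 - 0.168 = 0.042 m.
Re = ρVD_h/μ = 784·0.704·0.042/0.00246 = 9423.
ε/D_h = 0.0002/0.042 = 0.00476; Haaland gives 1/√f = -1.8 log₁₀[0.000619+0.000732] = 5.165, so f = 0.03749.
ΔP = f(L/D_h)(ρV²/2) = 0.03749·255/0.042·194.3 = 4.422e+04 Pa.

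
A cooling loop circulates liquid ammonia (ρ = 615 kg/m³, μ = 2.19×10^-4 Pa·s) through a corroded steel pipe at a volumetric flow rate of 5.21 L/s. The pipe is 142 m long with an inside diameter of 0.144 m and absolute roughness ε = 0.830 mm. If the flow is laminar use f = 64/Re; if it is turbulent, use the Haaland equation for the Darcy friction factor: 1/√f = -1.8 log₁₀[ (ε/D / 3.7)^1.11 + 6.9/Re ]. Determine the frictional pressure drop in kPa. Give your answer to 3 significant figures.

Q = 5.21 L/s = 5.21/1000 = 0.00521 m³/s.
Cross-sectional area A = πD²/4 = π(0.144)²/4 = 0.01629 m²; mean velocity V = Q/A = 0.00521/0.01629 = 0.3199 m/s.
Reynolds number Re = ρVD/μ = 615 · 0.3199 · 0.144 / 0.000219 = 1.294e+05.
Re > 4000 → turbulent. Relative roughness ε/D = 0.00083/0.144 = 0.00576. Haaland: 1/√f = -1.8 log₁₀[(0.00576/3.7)^1.11 + 6.9/1.294e+05] = -1.8 log₁₀[0.000765 + 5.33e-05] = 5.557, so f = 0.03239.
Darcy-Weisbach: ΔP = f(L/D)(ρV²/2) = 0.03239·(142/0.144)·(615·0.3199²/2) = 0.03239·986.1·31.47 = 1005 Pa.
ΔP = 1005 Pa = 1.01 kPa.

ΔP ≈ 1.01 kPa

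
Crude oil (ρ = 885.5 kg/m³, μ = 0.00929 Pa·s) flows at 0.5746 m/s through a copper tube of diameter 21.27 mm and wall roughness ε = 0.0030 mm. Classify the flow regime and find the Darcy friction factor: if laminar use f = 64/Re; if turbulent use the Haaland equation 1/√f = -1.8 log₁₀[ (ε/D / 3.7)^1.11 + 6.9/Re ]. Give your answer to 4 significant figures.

Re = ρVD/μ = 885.5·0.5746·0.02127/0.00929 = 1165.
Re < 2300 → laminar, so f = 64/Re = 0.05494 (roughness is irrelevant in laminar flow).

f ≈ 0.05494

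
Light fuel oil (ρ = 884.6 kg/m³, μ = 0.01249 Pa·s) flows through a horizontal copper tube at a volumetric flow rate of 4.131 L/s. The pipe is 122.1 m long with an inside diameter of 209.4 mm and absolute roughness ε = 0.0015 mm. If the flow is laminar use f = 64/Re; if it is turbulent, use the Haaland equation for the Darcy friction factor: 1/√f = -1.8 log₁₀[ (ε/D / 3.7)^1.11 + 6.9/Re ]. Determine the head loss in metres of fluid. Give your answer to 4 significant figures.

h_f ≈ 0.01538 m

Q = 4.131 L/s = 4.131/1000 = 0.004131 m³/s.
Cross-sectional area A = πD²/4 = π(0.2094)²/4 = 0.03444 m²; mean velocity V = Q/A = 0.004131/0.03444 = 0.12 m/s.
Reynolds number Re = ρVD/μ = 884.6 · 0.12 · 0.2094 / 0.0125 = 1779.
Re < 2300 → laminar flow, so f = 64/Re = 64/1779 = 0.03598 (the turbulent correlation is not needed).
Darcy-Weisbach: ΔP = f(L/D)(ρV²/2) = 0.03598·(122.1/0.2094)·(884.6·0.12²/2) = 0.03598·583.1·6.364 = 133.5 Pa.
Head loss h_f = ΔP/(ρg) = 133.5/(884.6·9.81) = 0.01538 m.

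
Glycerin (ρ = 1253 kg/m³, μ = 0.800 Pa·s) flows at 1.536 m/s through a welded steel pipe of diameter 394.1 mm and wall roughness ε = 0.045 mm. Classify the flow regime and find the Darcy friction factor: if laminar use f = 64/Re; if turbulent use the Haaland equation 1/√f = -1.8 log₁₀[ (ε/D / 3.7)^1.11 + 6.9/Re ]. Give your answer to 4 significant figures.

f ≈ 0.06750

Re = ρVD/μ = 1253·1.536·0.3941/0.8 = 948.1.
Re < 2300 → laminar, so f = 64/Re = 0.0675 (roughness is irrelevant in laminar flow).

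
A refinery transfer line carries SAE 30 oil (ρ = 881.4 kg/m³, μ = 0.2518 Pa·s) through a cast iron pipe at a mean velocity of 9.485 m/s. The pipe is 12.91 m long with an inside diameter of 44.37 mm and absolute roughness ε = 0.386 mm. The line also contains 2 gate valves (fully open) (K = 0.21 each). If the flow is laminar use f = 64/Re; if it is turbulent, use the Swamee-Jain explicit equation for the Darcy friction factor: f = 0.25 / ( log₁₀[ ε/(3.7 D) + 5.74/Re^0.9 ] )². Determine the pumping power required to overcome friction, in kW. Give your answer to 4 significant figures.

P ≈ 7.594 kW

Reynolds number Re = ρVD/μ = 881.4 · 9.485 · 0.04437 / 0.252 = 1473.
Re < 2300 → laminar flow, so f = 64/Re = 64/1473 = 0.04344 (the turbulent correlation is not needed).
Total minor-loss coefficient ΣK = 2·0.21 = 0.42.
ΔP = [f·L/D + ΣK]·(ρV²/2) = [0.04344·12.91/0.04437 + 0.42]·(881.4·9.485²/2) = [12.64 + 0.42]·3.965e+04 = 5.178e+05 Pa.
Q = V·A = 9.485·0.001546 = 0.01467 m³/s.
Pumping power P = QΔP = 0.01467·5.178e+05 = 7594.4 W = 7.594 kW.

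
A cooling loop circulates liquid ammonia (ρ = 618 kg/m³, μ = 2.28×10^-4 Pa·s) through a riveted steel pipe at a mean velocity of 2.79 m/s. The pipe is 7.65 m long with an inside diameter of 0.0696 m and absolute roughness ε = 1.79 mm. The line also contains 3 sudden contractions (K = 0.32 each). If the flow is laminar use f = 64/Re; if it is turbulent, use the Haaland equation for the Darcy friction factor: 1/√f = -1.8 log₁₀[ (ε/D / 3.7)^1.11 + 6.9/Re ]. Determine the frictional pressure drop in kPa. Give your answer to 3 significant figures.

ΔP ≈ 16.5 kPa

Reynolds number Re = ρVD/μ = 618 · 2.79 · 0.0696 / 0.000228 = 5.263e+05.
Re > 4000 → turbulent. Relative roughness ε/D = 0.00179/0.0696 = 0.0257. Haaland: 1/√f = -1.8 log₁₀[(0.0257/3.7)^1.11 + 6.9/5.263e+05] = -1.8 log₁₀[0.00402 + 1.31e-05] = 4.309, so f = 0.05386.
Total minor-loss coefficient ΣK = 3·0.32 = 0.96.
ΔP = [f·L/D + ΣK]·(ρV²/2) = [0.05386·7.65/0.0696 + 0.96]·(618·2.79²/2) = [5.92 + 0.96]·2405 = 1.655e+04 Pa.
ΔP = 1.655e+04 Pa = 16.5 kPa.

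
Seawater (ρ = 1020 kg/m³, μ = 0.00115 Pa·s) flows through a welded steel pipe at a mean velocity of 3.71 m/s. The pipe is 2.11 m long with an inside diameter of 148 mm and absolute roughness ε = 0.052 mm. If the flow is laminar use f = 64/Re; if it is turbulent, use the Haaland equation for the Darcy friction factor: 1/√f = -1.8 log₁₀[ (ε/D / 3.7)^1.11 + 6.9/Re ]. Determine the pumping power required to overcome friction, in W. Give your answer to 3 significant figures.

Reynolds number Re = ρVD/μ = 1020 · 3.71 · 0.148 / 0.00115 = 4.87e+05.
Re > 4000 → turbulent. Relative roughness ε/D = 5.2e-05/0.148 = 0.000351. Haaland: 1/√f = -1.8 log₁₀[(0.000351/3.7)^1.11 + 6.9/4.87e+05] = -1.8 log₁₀[3.43e-05 + 1.42e-05] = 7.766, so f = 0.01658.
Darcy-Weisbach: ΔP = f(L/D)(ρV²/2) = 0.01658·(2.11/0.148)·(1020·3.71²/2) = 0.01658·14.26·7020 = 1659 Pa.
Q = V·A = 3.71·0.0172 = 0.06382 m³/s.
Pumping power P = QΔP = 0.06382·1659 = 105.9 W = 106 W.

P ≈ 106 W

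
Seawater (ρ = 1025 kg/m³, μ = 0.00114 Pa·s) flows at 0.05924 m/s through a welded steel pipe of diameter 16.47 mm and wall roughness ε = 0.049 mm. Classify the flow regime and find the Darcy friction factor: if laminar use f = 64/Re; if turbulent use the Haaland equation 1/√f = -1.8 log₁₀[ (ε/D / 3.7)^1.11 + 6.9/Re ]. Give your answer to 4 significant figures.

f ≈ 0.07295

Re = ρVD/μ = 1025·0.05924·0.01647/0.00114 = 877.3.
Re < 2300 → laminar, so f = 64/Re = 0.07295 (roughness is irrelevant in laminar flow).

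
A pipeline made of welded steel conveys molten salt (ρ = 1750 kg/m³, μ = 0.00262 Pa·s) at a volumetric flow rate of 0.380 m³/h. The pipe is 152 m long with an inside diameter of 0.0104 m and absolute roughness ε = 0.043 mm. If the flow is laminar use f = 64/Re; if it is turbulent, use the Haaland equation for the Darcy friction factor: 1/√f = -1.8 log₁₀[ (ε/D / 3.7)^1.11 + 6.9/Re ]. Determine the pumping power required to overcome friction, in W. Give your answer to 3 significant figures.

Q = 0.380 m³/h = 0.380/3600 = 0.0001056 m³/s.
Cross-sectional area A = πD²/4 = π(0.0104)²/4 = 8.495e-05 m²; mean velocity V = Q/A = 0.0001056/8.495e-05 = 1.243 m/s.
Reynolds number Re = ρVD/μ = 1750 · 1.243 · 0.0104 / 0.00262 = 8632.
Re > 4000 → turbulent. Relative roughness ε/D = 4.3e-05/0.0104 = 0.00413. Haaland: 1/√f = -1.8 log₁₀[(0.00413/3.7)^1.11 + 6.9/8632] = -1.8 log₁₀[0.000529 + 0.000799] = 5.178, so f = 0.0373.
Darcy-Weisbach: ΔP = f(L/D)(ρV²/2) = 0.0373·(152/0.0104)·(1750·1.243²/2) = 0.0373·1.462e+04·1351 = 7.365e+05 Pa.
Pumping power P = QΔP = 0.0001056·7.365e+05 = 77.74 W = 77.7 W.

P ≈ 77.7 W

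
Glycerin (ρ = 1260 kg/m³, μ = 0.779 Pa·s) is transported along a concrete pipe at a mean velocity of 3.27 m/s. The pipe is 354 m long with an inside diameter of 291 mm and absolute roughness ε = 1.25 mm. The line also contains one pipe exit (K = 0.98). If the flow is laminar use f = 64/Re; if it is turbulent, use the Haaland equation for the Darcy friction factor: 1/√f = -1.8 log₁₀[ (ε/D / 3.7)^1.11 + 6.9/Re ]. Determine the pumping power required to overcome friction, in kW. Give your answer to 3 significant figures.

Reynolds number Re = ρVD/μ = 1260 · 3.27 · 0.291 / 0.779 = 1539.
Re < 2300 → laminar flow, so f = 64/Re = 64/1539 = 0.04158 (the turbulent correlation is not needed).
Total minor-loss coefficient ΣK = 1·0.98 = 0.98.
ΔP = [f·L/D + ΣK]·(ρV²/2) = [0.04158·354/0.291 + 0.98]·(1260·3.27²/2) = [50.58 + 0.98]·6737 = 3.474e+05 Pa.
Q = V·A = 3.27·0.06651 = 0.2175 m³/s.
Pumping power P = QΔP = 0.2175·3.474e+05 = 75550 W = 75.5 kW.

P ≈ 75.5 kW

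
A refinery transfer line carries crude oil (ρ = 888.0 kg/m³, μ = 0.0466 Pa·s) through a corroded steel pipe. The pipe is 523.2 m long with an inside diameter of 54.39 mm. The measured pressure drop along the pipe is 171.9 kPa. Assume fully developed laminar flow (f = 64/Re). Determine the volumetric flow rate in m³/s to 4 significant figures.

Q ≈ 0.001514 m³/s

For laminar flow, f = 64/Re with Re = ρVD/μ, so Darcy-Weisbach reduces to ΔP = 32μLV/D². Solving for V: V = ΔP·D²/(32μL) = 1.719e+05·(0.05439)²/(32·0.0466·523.2) = 0.6518 m/s.
Check: Re = ρVD/μ = 888·0.6518·0.05439/0.0466 = 675.5 < 2300, so the laminar assumption holds.
Q = V·A = 0.6518·(π/4·0.05439²) = 0.001514 m³/s = 0.001514 m³/s.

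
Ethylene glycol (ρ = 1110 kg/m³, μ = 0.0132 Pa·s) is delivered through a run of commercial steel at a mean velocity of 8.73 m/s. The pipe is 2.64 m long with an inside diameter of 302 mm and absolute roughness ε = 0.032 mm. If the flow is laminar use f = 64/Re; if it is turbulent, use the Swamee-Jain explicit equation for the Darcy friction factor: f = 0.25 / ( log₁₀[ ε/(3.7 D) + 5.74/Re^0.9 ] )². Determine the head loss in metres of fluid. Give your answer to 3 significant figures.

Reynolds number Re = ρVD/μ = 1110 · 8.73 · 0.302 / 0.0132 = 2.217e+05.
Re > 4000 → turbulent. Relative roughness ε/D = 3.2e-05/0.302 = 0.000106. Swamee-Jain: f = 0.25/(log₁₀[0.000106/3.7 + 5.74/2.217e+05^0.9])² = 0.25/(log₁₀[2.86e-05 + 8.87e-05])² = 0.25/(-3.931)² = 0.01618.
Darcy-Weisbach: ΔP = f(L/D)(ρV²/2) = 0.01618·(2.64/0.302)·(1110·8.73²/2) = 0.01618·8.742·4.23e+04 = 5983 Pa.
Head loss h_f = ΔP/(ρg) = 5983/(1110·9.81) = 0.549 m.

h_f ≈ 0.549 m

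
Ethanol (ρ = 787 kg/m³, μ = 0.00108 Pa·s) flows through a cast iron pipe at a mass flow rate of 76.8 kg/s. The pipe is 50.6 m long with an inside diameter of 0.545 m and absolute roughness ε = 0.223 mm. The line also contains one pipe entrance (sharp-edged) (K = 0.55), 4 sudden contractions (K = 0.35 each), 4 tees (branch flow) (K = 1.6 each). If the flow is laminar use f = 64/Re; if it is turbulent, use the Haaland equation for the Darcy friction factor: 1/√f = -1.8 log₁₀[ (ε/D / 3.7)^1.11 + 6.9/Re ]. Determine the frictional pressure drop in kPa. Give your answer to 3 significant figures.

A = πD²/4 = π(0.545)²/4 = 0.2333 m²; mean velocity V = ṁ/(ρA) = 76.8/(787 · 0.2333) = 0.4183 m/s.
Reynolds number Re = ρVD/μ = 787 · 0.4183 · 0.545 / 0.00108 = 1.661e+05.
Re > 4000 → turbulent. Relative roughness ε/D = 0.000223/0.545 = 0.000409. Haaland: 1/√f = -1.8 log₁₀[(0.000409/3.7)^1.11 + 6.9/1.661e+05] = -1.8 log₁₀[4.06e-05 + 4.15e-05] = 7.354, so f = 0.01849.
Total minor-loss coefficient ΣK = 1·0.55 + 4·0.35 + 4·1.6 = 8.35.
ΔP = [f·L/D + ΣK]·(ρV²/2) = [0.01849·50.6/0.545 + 8.35]·(787·0.4183²/2) = [1.717 + 8.35]·68.86 = 693.2 Pa.
ΔP = 693.2 Pa = 0.693 kPa.

ΔP ≈ 0.693 kPa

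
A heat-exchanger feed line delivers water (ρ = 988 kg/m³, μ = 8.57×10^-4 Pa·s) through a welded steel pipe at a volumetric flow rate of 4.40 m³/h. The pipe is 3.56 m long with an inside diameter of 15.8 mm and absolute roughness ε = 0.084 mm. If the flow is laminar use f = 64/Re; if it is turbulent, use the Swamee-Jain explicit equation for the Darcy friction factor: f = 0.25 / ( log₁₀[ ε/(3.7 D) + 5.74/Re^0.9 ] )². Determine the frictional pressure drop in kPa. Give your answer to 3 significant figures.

Q = 4.40 m³/h = 4.40/3600 = 0.001222 m³/s.
Cross-sectional area A = πD²/4 = π(0.0158)²/4 = 0.0001961 m²; mean velocity V = Q/A = 0.001222/0.0001961 = 6.234 m/s.
Reynolds number Re = ρVD/μ = 988 · 6.234 · 0.0158 / 0.000857 = 1.135e+05.
Re > 4000 → turbulent. Relative roughness ε/D = 8.4e-05/0.0158 = 0.00532. Swamee-Jain: f = 0.25/(log₁₀[0.00532/3.7 + 5.74/1.135e+05^0.9])² = 0.25/(log₁₀[0.00144 + 0.000162])² = 0.25/(-2.796)² = 0.03197.
Darcy-Weisbach: ΔP = f(L/D)(ρV²/2) = 0.03197·(3.56/0.0158)·(988·6.234²/2) = 0.03197·225.3·1.92e+04 = 1.383e+05 Pa.
ΔP = 1.383e+05 Pa = 138 kPa.

ΔP ≈ 138 kPa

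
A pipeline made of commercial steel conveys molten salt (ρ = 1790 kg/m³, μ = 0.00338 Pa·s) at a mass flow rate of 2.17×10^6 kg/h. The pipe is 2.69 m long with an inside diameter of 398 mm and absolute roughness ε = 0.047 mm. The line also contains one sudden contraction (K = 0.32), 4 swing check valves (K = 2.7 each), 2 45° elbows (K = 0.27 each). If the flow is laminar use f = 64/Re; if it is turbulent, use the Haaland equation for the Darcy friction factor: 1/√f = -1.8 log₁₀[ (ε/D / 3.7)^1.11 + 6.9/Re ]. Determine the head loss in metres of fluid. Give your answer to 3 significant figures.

ṁ = 2.17×10^6 kg/h = 2.17×10^6/3600 = 602.8 kg/s.
A = πD²/4 = π(0.398)²/4 = 0.1244 m²; mean velocity V = ṁ/(ρA) = 602.8/(1790 · 0.1244) = 2.707 m/s.
Reynolds number Re = ρVD/μ = 1790 · 2.707 · 0.398 / 0.00338 = 5.705e+05.
Re > 4000 → turbulent. Relative roughness ε/D = 4.7e-05/0.398 = 0.000118. Haaland: 1/√f = -1.8 log₁₀[(0.000118/3.7)^1.11 + 6.9/5.705e+05] = -1.8 log₁₀[1.02e-05 + 1.21e-05] = 8.373, so f = 0.01427.
Total minor-loss coefficient ΣK = 1·0.32 + 4·2.7 + 2·0.27 = 11.7.
ΔP = [f·L/D + ΣK]·(ρV²/2) = [0.01427·2.69/0.398 + 11.7]·(1790·2.707²/2) = [0.09642 + 11.7]·6557 = 7.709e+04 Pa.
Head loss h_f = ΔP/(ρg) = 7.709e+04/(1790·9.81) = 4.39 m.

h_f ≈ 4.39 m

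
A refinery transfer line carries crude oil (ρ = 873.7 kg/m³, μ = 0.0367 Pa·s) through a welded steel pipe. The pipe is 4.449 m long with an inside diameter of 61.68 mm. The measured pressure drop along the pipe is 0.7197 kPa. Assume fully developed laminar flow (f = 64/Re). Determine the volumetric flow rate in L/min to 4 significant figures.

Q ≈ 93.95 L/min

For laminar flow, f = 64/Re with Re = ρVD/μ, so Darcy-Weisbach reduces to ΔP = 32μLV/D². Solving for V: V = ΔP·D²/(32μL) = 719.7·(0.06168)²/(32·0.0367·4.449) = 0.524 m/s.
Check: Re = ρVD/μ = 873.7·0.524·0.06168/0.0367 = 769.5 < 2300, so the laminar assumption holds.
Q = V·A = 0.524·(π/4·0.06168²) = 0.001566 m³/s = 93.95 L/min.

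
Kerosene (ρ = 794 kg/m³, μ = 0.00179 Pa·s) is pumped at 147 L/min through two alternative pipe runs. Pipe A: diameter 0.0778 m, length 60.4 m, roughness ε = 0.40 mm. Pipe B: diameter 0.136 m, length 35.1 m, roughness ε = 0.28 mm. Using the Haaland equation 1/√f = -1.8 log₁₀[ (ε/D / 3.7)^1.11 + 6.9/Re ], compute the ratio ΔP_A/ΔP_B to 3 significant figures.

ΔP_A/ΔP_B ≈ 29.3

Pipe A: V = Q/A = 0.00245/0.004754 = 0.5154 m/s; Re = 1.779e+04; ε/D = 0.00514; Haaland → f = 0.0349; ΔP_A = f(L/D)(ρV²/2) = 2857 Pa.
Pipe B: V = Q/A = 0.00245/0.01453 = 0.1687 m/s; Re = 1.017e+04; ε/D = 0.00206; Haaland → f = 0.0335; ΔP_B = f(L/D)(ρV²/2) = 97.64 Pa.
ΔP_A/ΔP_B = 2857/97.64 = 29.3.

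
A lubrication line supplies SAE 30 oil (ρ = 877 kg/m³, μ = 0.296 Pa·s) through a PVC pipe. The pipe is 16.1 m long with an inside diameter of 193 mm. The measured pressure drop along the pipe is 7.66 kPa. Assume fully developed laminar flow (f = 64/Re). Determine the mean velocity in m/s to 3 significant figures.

V ≈ 1.87 m/s

For laminar flow, f = 64/Re with Re = ρVD/μ, so Darcy-Weisbach reduces to ΔP = 32μLV/D². Solving for V: V = ΔP·D²/(32μL) = 7660·(0.193)²/(32·0.296·16.1) = 1.871 m/s.
Check: Re = ρVD/μ = 877·1.871·0.193/0.296 = 1070 < 2300, so the laminar assumption holds.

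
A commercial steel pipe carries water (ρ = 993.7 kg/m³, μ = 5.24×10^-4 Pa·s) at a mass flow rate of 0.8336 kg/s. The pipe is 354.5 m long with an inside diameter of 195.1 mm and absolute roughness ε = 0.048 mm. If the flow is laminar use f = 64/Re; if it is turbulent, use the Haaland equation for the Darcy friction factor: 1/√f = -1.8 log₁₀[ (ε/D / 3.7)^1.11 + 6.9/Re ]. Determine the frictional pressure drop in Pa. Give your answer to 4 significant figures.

ΔP ≈ 21.94 Pa

A = πD²/4 = π(0.1951)²/4 = 0.0299 m²; mean velocity V = ṁ/(ρA) = 0.8336/(993.7 · 0.0299) = 0.02806 m/s.
Reynolds number Re = ρVD/μ = 993.7 · 0.02806 · 0.1951 / 0.000524 = 1.038e+04.
Re > 4000 → turbulent. Relative roughness ε/D = 4.8e-05/0.1951 = 0.000246. Haaland: 1/√f = -1.8 log₁₀[(0.000246/3.7)^1.11 + 6.9/1.038e+04] = -1.8 log₁₀[2.31e-05 + 0.000665] = 5.693, so f = 0.03086.
Darcy-Weisbach: ΔP = f(L/D)(ρV²/2) = 0.03086·(354.5/0.1951)·(993.7·0.02806²/2) = 0.03086·1817·0.3912 = 21.94 Pa.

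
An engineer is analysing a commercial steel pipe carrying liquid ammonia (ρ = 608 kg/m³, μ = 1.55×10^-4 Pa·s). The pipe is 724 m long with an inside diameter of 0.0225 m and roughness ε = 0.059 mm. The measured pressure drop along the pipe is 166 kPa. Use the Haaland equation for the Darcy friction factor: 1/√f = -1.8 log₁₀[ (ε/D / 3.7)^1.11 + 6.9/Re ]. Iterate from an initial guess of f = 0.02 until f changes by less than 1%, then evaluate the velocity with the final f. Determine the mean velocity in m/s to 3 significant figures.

V ≈ 0.792 m/s

Rearranging Darcy-Weisbach: V = √(2·ΔP·D/(f·L·ρ)). With ε/D = 5.9e-05/0.0225 = 0.00262, iterate starting from f = 0.02:
  f = 0.02 → V = √(2·1.66e+05·0.0225/(0.02·724·608)) = 0.9211 m/s; Re = ρVD/μ = 8.13e+04; f → 0.0268
  f = 0.0268 → V = 0.7957 m/s; Re = 7.023e+04; f → 0.02703
Converged (Δf/f < 1%). With the final f = 0.02703: V = √(2·1.66e+05·0.0225/(0.02703·724·608)) = 0.7924 m/s.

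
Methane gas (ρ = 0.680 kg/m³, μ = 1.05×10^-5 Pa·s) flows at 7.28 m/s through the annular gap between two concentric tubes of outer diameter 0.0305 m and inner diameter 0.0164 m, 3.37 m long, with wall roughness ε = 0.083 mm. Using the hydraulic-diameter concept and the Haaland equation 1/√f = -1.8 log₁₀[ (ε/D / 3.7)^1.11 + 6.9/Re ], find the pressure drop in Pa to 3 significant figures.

ΔP ≈ 177 Pa

Hydraulic diameter D_h = 4A/P = D_o - D_i = 0.0305 - 0.0164 = 0.0141 m.
Re = ρVD_h/μ = 0.68·7.28·0.0141/1.05e-05 = 6648.
ε/D_h = 8.3e-05/0.0141 = 0.00589; Haaland gives 1/√f = -1.8 log₁₀[0.000783+0.00104] = 4.931, so f = 0.04112.
ΔP = f(L/D_h)(ρV²/2) = 0.04112·3.37/0.0141·18.02 = 177.1 Pa.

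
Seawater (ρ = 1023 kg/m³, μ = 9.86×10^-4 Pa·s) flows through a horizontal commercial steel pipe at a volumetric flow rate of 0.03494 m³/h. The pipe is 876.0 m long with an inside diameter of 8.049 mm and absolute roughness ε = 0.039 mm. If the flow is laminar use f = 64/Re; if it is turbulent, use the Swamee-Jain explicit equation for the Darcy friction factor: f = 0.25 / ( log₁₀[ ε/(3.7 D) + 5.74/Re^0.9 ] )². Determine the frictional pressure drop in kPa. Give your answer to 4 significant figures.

Q = 0.03494 m³/h = 0.03494/3600 = 9.706e-06 m³/s.
Cross-sectional area A = πD²/4 = π(0.008049)²/4 = 5.088e-05 m²; mean velocity V = Q/A = 9.706e-06/5.088e-05 = 0.1907 m/s.
Reynolds number Re = ρVD/μ = 1023 · 0.1907 · 0.008049 / 0.000986 = 1593.
Re < 2300 → laminar flow, so f = 64/Re = 64/1593 = 0.04018 (the turbulent correlation is not needed).
Darcy-Weisbach: ΔP = f(L/D)(ρV²/2) = 0.04018·(876/0.008049)·(1023·0.1907²/2) = 0.04018·1.088e+05·18.61 = 8.138e+04 Pa.
ΔP = 8.138e+04 Pa = 81.38 kPa.

ΔP ≈ 81.38 kPa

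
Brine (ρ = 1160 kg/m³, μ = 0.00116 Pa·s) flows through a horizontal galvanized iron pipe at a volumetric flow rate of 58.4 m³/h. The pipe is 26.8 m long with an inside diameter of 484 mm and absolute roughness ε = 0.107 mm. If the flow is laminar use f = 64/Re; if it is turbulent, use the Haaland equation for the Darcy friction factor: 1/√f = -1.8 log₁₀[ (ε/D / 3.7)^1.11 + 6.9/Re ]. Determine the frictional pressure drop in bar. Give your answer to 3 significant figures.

Q = 58.4 m³/h = 58.4/3600 = 0.01622 m³/s.
Cross-sectional area A = πD²/4 = π(0.484)²/4 = 0.184 m²; mean velocity V = Q/A = 0.01622/0.184 = 0.08817 m/s.
Reynolds number Re = ρVD/μ = 1160 · 0.08817 · 0.484 / 0.00116 = 4.268e+04.
Re > 4000 → turbulent. Relative roughness ε/D = 0.000107/0.484 = 0.000221. Haaland: 1/√f = -1.8 log₁₀[(0.000221/3.7)^1.11 + 6.9/4.268e+04] = -1.8 log₁₀[2.05e-05 + 0.000162] = 6.731, so f = 0.02207.
Darcy-Weisbach: ΔP = f(L/D)(ρV²/2) = 0.02207·(26.8/0.484)·(1160·0.08817²/2) = 0.02207·55.37·4.509 = 5.511 Pa.
ΔP = 5.511 Pa = 5.51×10^-5 bar.

ΔP ≈ 5.51×10^-5 bar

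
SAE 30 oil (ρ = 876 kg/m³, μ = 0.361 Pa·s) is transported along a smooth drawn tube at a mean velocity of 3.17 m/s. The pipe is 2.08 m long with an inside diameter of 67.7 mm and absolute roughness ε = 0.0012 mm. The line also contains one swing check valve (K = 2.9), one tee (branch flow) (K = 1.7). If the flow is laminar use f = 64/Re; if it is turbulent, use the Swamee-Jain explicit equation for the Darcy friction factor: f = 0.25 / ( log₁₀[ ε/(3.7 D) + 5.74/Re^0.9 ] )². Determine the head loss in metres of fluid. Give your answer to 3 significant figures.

Reynolds number Re = ρVD/μ = 876 · 3.17 · 0.0677 / 0.361 = 520.8.
Re < 2300 → laminar flow, so f = 64/Re = 64/520.8 = 0.1229 (the turbulent correlation is not needed).
Total minor-loss coefficient ΣK = 1·2.9 + 1·1.7 = 4.6.
ΔP = [f·L/D + ΣK]·(ρV²/2) = [0.1229·2.08/0.0677 + 4.6]·(876·3.17²/2) = [3.776 + 4.6]·4401 = 3.687e+04 Pa.
Head loss h_f = ΔP/(ρg) = 3.687e+04/(876·9.81) = 4.29 m.

h_f ≈ 4.29 m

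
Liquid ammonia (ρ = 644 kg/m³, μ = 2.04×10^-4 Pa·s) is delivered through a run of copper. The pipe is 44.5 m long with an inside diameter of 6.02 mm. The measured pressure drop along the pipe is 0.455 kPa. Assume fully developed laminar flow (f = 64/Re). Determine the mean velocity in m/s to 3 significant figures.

For laminar flow, f = 64/Re with Re = ρVD/μ, so Darcy-Weisbach reduces to ΔP = 32μLV/D². Solving for V: V = ΔP·D²/(32μL) = 455·(0.00602)²/(32·0.000204·44.5) = 0.05676 m/s.
Check: Re = ρVD/μ = 644·0.05676·0.00602/0.000204 = 1079 < 2300, so the laminar assumption holds.

V ≈ 0.0568 m/s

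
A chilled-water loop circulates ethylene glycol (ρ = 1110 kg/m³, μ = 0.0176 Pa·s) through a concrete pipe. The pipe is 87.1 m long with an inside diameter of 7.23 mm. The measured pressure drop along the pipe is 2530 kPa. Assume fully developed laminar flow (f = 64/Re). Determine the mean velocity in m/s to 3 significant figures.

V ≈ 2.70 m/s

For laminar flow, f = 64/Re with Re = ρVD/μ, so Darcy-Weisbach reduces to ΔP = 32μLV/D². Solving for V: V = ΔP·D²/(32μL) = 2.53e+06·(0.00723)²/(32·0.0176·87.1) = 2.696 m/s.
Check: Re = ρVD/μ = 1110·2.696·0.00723/0.0176 = 1229 < 2300, so the laminar assumption holds.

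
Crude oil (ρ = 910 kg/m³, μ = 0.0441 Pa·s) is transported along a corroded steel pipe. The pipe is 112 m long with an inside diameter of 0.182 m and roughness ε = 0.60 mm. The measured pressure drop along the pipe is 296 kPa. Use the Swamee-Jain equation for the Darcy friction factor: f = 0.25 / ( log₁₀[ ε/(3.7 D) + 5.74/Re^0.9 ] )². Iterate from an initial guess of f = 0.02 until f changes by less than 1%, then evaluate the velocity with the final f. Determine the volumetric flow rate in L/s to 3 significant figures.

Rearranging Darcy-Weisbach: V = √(2·ΔP·D/(f·L·ρ)). With ε/D = 0.0006/0.182 = 0.0033, iterate starting from f = 0.02:
  f = 0.02 → V = √(2·2.96e+05·0.182/(0.02·112·910)) = 7.27 m/s; Re = ρVD/μ = 2.73e+04; f → 0.03119
  f = 0.03119 → V = 5.822 m/s; Re = 2.186e+04; f → 0.03201
  f = 0.03201 → V = 5.747 m/s; Re = 2.158e+04; f → 0.03206
Converged (Δf/f < 1%). With the final f = 0.03206: V = √(2·2.96e+05·0.182/(0.03206·112·910)) = 5.742 m/s.
Q = V·A = 5.742·(π/4·0.182²) = 0.1494 m³/s = 149 L/s.

Q ≈ 149 L/s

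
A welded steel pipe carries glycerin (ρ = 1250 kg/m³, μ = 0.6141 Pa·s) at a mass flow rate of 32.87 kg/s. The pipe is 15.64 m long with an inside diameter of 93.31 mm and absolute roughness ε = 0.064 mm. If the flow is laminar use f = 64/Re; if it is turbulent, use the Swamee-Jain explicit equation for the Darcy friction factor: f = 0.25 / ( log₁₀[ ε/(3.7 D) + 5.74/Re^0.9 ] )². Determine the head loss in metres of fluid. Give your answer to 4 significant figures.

h_f ≈ 11.07 m

A = πD²/4 = π(0.09331)²/4 = 0.006838 m²; mean velocity V = ṁ/(ρA) = 32.87/(1250 · 0.006838) = 3.845 m/s.
Reynolds number Re = ρVD/μ = 1250 · 3.845 · 0.09331 / 0.614 = 730.4.
Re < 2300 → laminar flow, so f = 64/Re = 64/730.4 = 0.08763 (the turbulent correlation is not needed).
Darcy-Weisbach: ΔP = f(L/D)(ρV²/2) = 0.08763·(15.64/0.09331)·(1250·3.845²/2) = 0.08763·167.6·9242 = 1.357e+05 Pa.
Head loss h_f = ΔP/(ρg) = 1.357e+05/(1250·9.81) = 11.07 m.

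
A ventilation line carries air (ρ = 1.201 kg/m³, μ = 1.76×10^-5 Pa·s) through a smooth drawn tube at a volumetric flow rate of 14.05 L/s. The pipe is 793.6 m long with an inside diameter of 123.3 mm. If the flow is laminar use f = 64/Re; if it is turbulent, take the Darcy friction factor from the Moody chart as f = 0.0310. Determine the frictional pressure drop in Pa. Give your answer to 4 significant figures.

Q = 14.05 L/s = 14.05/1000 = 0.01405 m³/s.
Cross-sectional area A = πD²/4 = π(0.1233)²/4 = 0.01194 m²; mean velocity V = Q/A = 0.01405/0.01194 = 1.177 m/s.
Reynolds number Re = ρVD/μ = 1.201 · 1.177 · 0.1233 / 1.76e-05 = 9900.
Re > 4000 → turbulent; use the Moody-chart value f = 0.0310.
Darcy-Weisbach: ΔP = f(L/D)(ρV²/2) = 0.031·(793.6/0.1233)·(1.201·1.177²/2) = 0.031·6436·0.8314 = 165.9 Pa.

ΔP ≈ 165.9 Pa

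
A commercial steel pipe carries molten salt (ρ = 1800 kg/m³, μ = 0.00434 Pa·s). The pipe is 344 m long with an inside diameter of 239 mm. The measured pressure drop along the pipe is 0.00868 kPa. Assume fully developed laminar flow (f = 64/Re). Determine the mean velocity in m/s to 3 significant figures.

V ≈ 0.0104 m/s

For laminar flow, f = 64/Re with Re = ρVD/μ, so Darcy-Weisbach reduces to ΔP = 32μLV/D². Solving for V: V = ΔP·D²/(32μL) = 8.68·(0.239)²/(32·0.00434·344) = 0.01038 m/s.
Check: Re = ρVD/μ = 1800·0.01038·0.239/0.00434 = 1029 < 2300, so the laminar assumption holds.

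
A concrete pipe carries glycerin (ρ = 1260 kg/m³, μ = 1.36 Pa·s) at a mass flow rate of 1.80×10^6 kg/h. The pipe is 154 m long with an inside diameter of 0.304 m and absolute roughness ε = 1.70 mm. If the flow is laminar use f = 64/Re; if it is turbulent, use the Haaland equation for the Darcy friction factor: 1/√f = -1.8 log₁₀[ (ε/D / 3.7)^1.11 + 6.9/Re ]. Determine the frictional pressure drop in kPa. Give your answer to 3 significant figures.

ΔP ≈ 396 kPa

ṁ = 1.80×10^6 kg/h = 1.80×10^6/3600 = 500 kg/s.
A = πD²/4 = π(0.304)²/4 = 0.07258 m²; mean velocity V = ṁ/(ρA) = 500/(1260 · 0.07258) = 5.467 m/s.
Reynolds number Re = ρVD/μ = 1260 · 5.467 · 0.304 / 1.36 = 1540.
Re < 2300 → laminar flow, so f = 64/Re = 64/1540 = 0.04156 (the turbulent correlation is not needed).
Darcy-Weisbach: ΔP = f(L/D)(ρV²/2) = 0.04156·(154/0.304)·(1260·5.467²/2) = 0.04156·506.6·1.883e+04 = 3.965e+05 Pa.
ΔP = 3.965e+05 Pa = 396 kPa.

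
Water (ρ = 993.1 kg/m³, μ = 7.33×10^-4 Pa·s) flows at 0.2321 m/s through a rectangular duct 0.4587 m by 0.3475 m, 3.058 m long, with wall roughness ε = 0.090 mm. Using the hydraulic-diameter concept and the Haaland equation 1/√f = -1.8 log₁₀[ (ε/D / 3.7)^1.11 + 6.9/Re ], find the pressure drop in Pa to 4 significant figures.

ΔP ≈ 3.770 Pa

Hydraulic diameter D_h = 4A/P = 4·(0.4587·0.3475)/(2·(0.4587+0.3475)) = 0.6376/1.612 = 0.3954 m.
Re = ρVD_h/μ = 993.1·0.2321·0.3954/0.000733 = 1.243e+05.
ε/D_h = 9e-05/0.3954 = 0.000228; Haaland gives 1/√f = -1.8 log₁₀[2.12e-05+5.55e-05] = 7.408, so f = 0.01822.
ΔP = f(L/D_h)(ρV²/2) = 0.01822·3.058/0.3954·26.75 = 3.77 Pa.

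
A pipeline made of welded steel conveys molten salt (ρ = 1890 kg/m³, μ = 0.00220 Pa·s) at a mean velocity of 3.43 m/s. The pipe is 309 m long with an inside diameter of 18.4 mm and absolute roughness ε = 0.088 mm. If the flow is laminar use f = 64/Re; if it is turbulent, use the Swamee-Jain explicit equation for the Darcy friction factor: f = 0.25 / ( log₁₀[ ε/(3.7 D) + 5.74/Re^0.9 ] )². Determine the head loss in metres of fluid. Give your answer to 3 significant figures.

h_f ≈ 323 m

Reynolds number Re = ρVD/μ = 1890 · 3.43 · 0.0184 / 0.0022 = 5.422e+04.
Re > 4000 → turbulent. Relative roughness ε/D = 8.8e-05/0.0184 = 0.00478. Swamee-Jain: f = 0.25/(log₁₀[0.00478/3.7 + 5.74/5.422e+04^0.9])² = 0.25/(log₁₀[0.00129 + 0.000315])² = 0.25/(-2.794)² = 0.03203.
Darcy-Weisbach: ΔP = f(L/D)(ρV²/2) = 0.03203·(309/0.0184)·(1890·3.43²/2) = 0.03203·1.679e+04·1.112e+04 = 5.98e+06 Pa.
Head loss h_f = ΔP/(ρg) = 5.98e+06/(1890·9.81) = 323 m.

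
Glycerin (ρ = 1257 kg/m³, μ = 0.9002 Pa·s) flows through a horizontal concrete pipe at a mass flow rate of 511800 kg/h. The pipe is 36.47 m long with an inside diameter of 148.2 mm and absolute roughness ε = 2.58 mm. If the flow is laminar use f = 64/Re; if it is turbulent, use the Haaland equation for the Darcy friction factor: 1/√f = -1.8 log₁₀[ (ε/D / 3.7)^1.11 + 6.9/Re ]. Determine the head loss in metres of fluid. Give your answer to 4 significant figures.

h_f ≈ 25.43 m

ṁ = 511800 kg/h = 511800/3600 = 142.2 kg/s.
A = πD²/4 = π(0.1482)²/4 = 0.01725 m²; mean velocity V = ṁ/(ρA) = 142.2/(1257 · 0.01725) = 6.557 m/s.
Reynolds number Re = ρVD/μ = 1257 · 6.557 · 0.1482 / 0.9 = 1357.
Re < 2300 → laminar flow, so f = 64/Re = 64/1357 = 0.04717 (the turbulent correlation is not needed).
Darcy-Weisbach: ΔP = f(L/D)(ρV²/2) = 0.04717·(36.47/0.1482)·(1257·6.557²/2) = 0.04717·246.1·2.702e+04 = 3.136e+05 Pa.
Head loss h_f = ΔP/(ρg) = 3.136e+05/(1257·9.81) = 25.43 m.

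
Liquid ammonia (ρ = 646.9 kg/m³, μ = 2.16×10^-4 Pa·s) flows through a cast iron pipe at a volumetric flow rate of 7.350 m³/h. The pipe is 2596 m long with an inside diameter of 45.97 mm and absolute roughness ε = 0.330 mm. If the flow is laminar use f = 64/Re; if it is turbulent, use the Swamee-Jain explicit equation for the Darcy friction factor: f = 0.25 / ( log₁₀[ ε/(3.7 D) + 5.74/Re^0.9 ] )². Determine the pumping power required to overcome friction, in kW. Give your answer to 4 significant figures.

P ≈ 1.953 kW

Q = 7.350 m³/h = 7.350/3600 = 0.002042 m³/s.
Cross-sectional area A = πD²/4 = π(0.04597)²/4 = 0.00166 m²; mean velocity V = Q/A = 0.002042/0.00166 = 1.23 m/s.
Reynolds number Re = ρVD/μ = 646.9 · 1.23 · 0.04597 / 0.000216 = 1.694e+05.
Re > 4000 → turbulent. Relative roughness ε/D = 0.00033/0.04597 = 0.00718. Swamee-Jain: f = 0.25/(log₁₀[0.00718/3.7 + 5.74/1.694e+05^0.9])² = 0.25/(log₁₀[0.00194 + 0.000113])² = 0.25/(-2.688)² = 0.03461.
Darcy-Weisbach: ΔP = f(L/D)(ρV²/2) = 0.03461·(2596/0.04597)·(646.9·1.23²/2) = 0.03461·5.647e+04·489.4 = 9.566e+05 Pa.
Pumping power P = QΔP = 0.002042·9.566e+05 = 1953.1 W = 1.953 kW.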